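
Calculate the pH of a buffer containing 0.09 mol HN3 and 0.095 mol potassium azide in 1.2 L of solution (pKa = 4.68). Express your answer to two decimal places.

pH = pKa + log([A⁻]/[HA]) = 4.68 + log(0.095/0.09)
pH = 4.68 + (+0.023) = 4.70

pH = 4.70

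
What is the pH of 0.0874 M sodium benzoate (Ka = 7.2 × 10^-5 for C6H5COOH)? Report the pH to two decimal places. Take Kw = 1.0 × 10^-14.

C6H5COO- is the conjugate base of the weak acid C6H5COOH.
Kb = Kw/Ka = 1.0×10^-14 / 7.2 × 10^-5 = 1.39 × 10^-10
From the ICE table, Kb = x²/(0.0874 − x) = 1.39 × 10^-10.
Neglecting x in the denominator: x = √(1.39 × 10^-10 × 0.0874) = 3.49 × 10^-6 M
Check: 0.004% ionized — well under 5%, approximation valid.
pOH = −log(3.49 × 10^-6) = 5.46; pH = 14.00 − 5.46 = 8.54

pH = 8.54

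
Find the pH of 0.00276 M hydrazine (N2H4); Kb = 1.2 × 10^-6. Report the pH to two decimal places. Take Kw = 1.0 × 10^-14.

pH = 9.76

N2H4 + H2O ⇌ N2H5+ + OH-
Kb = [OH-]²/(0.00276 − [OH-]) = 1.2 × 10^-6
Since Kb ≪ C₀, [OH-] ≈ √(Kb·C₀) = 5.75 × 10^-5 M.
Check: 2.1% ionized — well under 5%, approximation valid.
pOH = −log(5.75 × 10^-5) = 4.24; pH = 14.00 − 4.24 = 9.76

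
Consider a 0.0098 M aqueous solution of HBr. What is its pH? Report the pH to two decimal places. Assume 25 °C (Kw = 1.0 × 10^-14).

HBr is a strong acid and dissociates completely, so [H+] = 0.0098 M.
pH = -log(0.0098) = 2.01

pH = 2.01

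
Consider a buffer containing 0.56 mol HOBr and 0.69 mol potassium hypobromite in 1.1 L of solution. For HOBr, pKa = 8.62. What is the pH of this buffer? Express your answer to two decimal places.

pH = pKa + log([A⁻]/[HA]) = 8.62 + log(0.69/0.56)
pH = 8.62 + (+0.091) = 8.71

pH = 8.71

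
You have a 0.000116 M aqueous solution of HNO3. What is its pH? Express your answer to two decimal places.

pH = 3.94

HNO3 is a strong acid and dissociates completely, so [H+] = 0.000116 M.
pH = -log(0.000116) = 3.94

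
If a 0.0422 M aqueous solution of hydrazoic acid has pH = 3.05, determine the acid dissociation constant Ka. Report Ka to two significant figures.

[H+] = 10^(-3.05) = 8.91 × 10^-4 M
At equilibrium [HA] = 0.0422 − 8.91 × 10^-4 = 4.13 × 10^-2 M
Ka = [H+][A-]/[HA] = (8.91 × 10^-4)² / 4.13 × 10^-2 = 1.9 × 10^-5

Ka = 1.9 × 10^-5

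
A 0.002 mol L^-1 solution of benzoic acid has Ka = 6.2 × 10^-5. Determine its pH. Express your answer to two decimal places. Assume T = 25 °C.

C6H5COOH ⇌ C6H5COO- + H+
Ka = x²/(0.002 − x) = 6.2 × 10^-5
Here C₀/Ka ≈ 32.3, so the small-x approximation fails. Use the quadratic:
x = [−6.2e-05 + √(6.2e-05² + 4.96e-07)]/2 = 3.22 × 10^-4 M
pH = −log(3.22 × 10^-4) = 3.49

pH = 3.49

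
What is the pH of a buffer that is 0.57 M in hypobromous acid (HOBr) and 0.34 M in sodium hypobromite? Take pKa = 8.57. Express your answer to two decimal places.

pH = pKa + log([A⁻]/[HA]) = 8.57 + log(0.34/0.57)
pH = 8.57 + (-0.224) = 8.35

pH = 8.35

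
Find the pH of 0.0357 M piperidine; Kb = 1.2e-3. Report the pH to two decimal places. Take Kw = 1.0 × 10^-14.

pH = 11.78

C5H10NH + H2O ⇌ C5H10NH2+ + OH-
Kb = x²/(0.0357 − x) = 1.2 × 10^-3
Here C₀/Kb ≈ 29.8, so the small-x approximation fails. Use the quadratic:
x = (−Kb + √(Kb² + 4·Kb·C₀))/2 = 5.97 × 10^-3 M
pOH = 2.22, so pH = 14.00 − pOH = 11.78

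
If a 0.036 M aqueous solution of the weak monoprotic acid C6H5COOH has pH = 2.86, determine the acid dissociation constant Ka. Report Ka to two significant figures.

[H+] = 10^(-2.86) = 1.38 × 10^-3 M
At equilibrium [HA] = 0.036 − 1.38 × 10^-3 = 3.46 × 10^-2 M
Ka = [H+][A-]/[HA] = (1.38 × 10^-3)² / 3.46 × 10^-2 = 5.5 × 10^-5

Ka = 5.5 × 10^-5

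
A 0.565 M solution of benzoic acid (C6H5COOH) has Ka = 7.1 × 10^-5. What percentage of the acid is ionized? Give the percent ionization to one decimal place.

1.1%

C6H5COOH ⇌ C6H5COO- + H+; let x = [H+] at equilibrium.
x ≈ √(Ka·C₀) = √(7.1 × 10^-5 × 0.565) = 6.33 × 10^-3 M
Fraction ionized = 6.33 × 10^-3 / 0.565 = 0.0112 → 1.1%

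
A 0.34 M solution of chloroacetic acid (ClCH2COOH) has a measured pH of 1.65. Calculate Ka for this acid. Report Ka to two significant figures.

Ka = 1.6 × 10^-3

[H+] = 10^(-1.65) = 2.24 × 10^-2 M
At equilibrium [HA] = 0.34 − 2.24 × 10^-2 = 3.18 × 10^-1 M
Ka = [H+][A-]/[HA] = (2.24 × 10^-2)² / 3.18 × 10^-1 = 1.6 × 10^-3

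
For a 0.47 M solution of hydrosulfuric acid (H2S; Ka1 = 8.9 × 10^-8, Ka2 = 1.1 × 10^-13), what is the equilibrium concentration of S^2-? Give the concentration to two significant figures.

1.1 × 10^-13 M

First ionization gives [H+] ≈ [HS-] = 2.05 × 10^-4 M.
Second step: Ka2 = [H+][S^2-]/[HS-] ≈ [S^2-] (since [H+] ≈ [HS-]).
So [S^2-] ≈ Ka2.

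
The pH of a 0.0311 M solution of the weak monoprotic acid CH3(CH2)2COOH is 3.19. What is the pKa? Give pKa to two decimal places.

pKa = 4.86

[H+] = 10^(-3.19) = 6.46 × 10^-4 M
At equilibrium [HA] = 0.0311 − 6.46 × 10^-4 = 3.05 × 10^-2 M
Ka = [H+][A-]/[HA] = (6.46 × 10^-4)² / 3.05 × 10^-2 = 1.37 × 10^-5
pKa = -log(1.37 × 10^-5) = 4.86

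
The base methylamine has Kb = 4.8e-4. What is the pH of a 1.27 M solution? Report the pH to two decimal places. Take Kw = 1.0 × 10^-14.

CH3NH2 + H2O ⇌ CH3NH3+ + OH-
From the ICE table, Kb = x²/(1.27 − x) = 4.8 × 10^-4.
Assume x ≪ 1.27: x ≈ √(4.8 × 10^-4 × 1.27) = 2.47 × 10^-2 M
(x/C₀ = 1.9% < 5%, so the approximation holds.)
pOH = 1.61, so pH = 14.00 − pOH = 12.39

pH = 12.39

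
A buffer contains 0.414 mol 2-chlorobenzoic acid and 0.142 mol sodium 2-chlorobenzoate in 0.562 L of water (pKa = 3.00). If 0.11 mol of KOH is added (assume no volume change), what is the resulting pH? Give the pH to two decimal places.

pH = 2.92

After neutralization: n(ClC6H4COOH) = 0.304 mol, n(ClC6H4COO-) = 0.252 mol.
pH = pKa + log(n_ClC6H4COO-/n_ClC6H4COOH) = 3.00 + log(0.252/0.304) = 3.00 + (-0.081)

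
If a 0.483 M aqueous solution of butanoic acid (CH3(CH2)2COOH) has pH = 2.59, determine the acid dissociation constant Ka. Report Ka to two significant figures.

[H+] = 10^(-2.59) = 2.57 × 10^-3 M
At equilibrium [HA] = 0.483 − 2.57 × 10^-3 = 4.80 × 10^-1 M
Ka = [H+][A-]/[HA] = (2.57 × 10^-3)² / 4.80 × 10^-1 = 1.4 × 10^-5

Ka = 1.4 × 10^-5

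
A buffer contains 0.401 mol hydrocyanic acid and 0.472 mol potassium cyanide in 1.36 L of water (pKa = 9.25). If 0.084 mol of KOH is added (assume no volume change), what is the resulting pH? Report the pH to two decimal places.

OH- converts HCN to CN-: HCN → 0.317 mol, CN- → 0.556 mol.
pH = pKa + log(n_CN-/n_HCN) = 9.25 + log(0.556/0.317) = 9.25 + (+0.244)

pH = 9.49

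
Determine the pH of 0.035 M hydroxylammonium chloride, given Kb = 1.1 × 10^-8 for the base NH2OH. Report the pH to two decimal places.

pH = 3.75

NH3OH+ is the conjugate acid of the weak base NH2OH.
Ka = Kw/Kb = 1.0×10^-14 / 1.1 × 10^-8 = 9.09 × 10^-7
Ka = x²/(0.035 − x) = 9.09 × 10^-7
Neglecting x in the denominator: x = √(9.09 × 10^-7 × 0.035) = 1.78 × 10^-4 M
pH = −log[H+] = −log(1.78 × 10^-4) = 3.75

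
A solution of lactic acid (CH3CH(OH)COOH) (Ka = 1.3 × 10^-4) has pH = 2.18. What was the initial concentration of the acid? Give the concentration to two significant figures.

C₀ = 3.4 × 10^-1 M

[H+] = 10^(-2.18) = 6.61 × 10^-3 M = x
Ka = x²/(C₀ − x) ⇒ C₀ = x + x²/Ka
C₀ = 6.61 × 10^-3 + (6.61 × 10^-3)²/(1.3 × 10^-4) = 3.43 × 10^-1 M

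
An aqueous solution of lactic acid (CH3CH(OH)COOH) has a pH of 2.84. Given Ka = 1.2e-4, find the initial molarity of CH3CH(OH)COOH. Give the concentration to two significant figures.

C₀ = 1.9 × 10^-2 M

[H+] = 10^(-2.84) = 1.45 × 10^-3 M = x
Ka = x²/(C₀ − x) ⇒ C₀ = x + x²/Ka
C₀ = 1.45 × 10^-3 + (1.45 × 10^-3)²/(1.2 × 10^-4) = 1.90 × 10^-2 M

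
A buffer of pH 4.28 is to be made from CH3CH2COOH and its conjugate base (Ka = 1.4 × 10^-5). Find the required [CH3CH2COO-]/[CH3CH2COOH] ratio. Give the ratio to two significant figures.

ratio = 0.27

pKa = -log(1.4 × 10^-5) = 4.854
pH = pKa + log(r) ⇒ log(r) = 4.28 − 4.854 = -0.574
r = [CH3CH2COO-]/[CH3CH2COOH] = 10^(-0.574) = 0.267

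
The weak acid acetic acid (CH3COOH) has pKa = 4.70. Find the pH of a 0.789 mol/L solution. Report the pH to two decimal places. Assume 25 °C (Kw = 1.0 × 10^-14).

CH3COOH ⇌ CH3COO- + H+
Ka = 10^(−4.70) = 2.00 × 10^-5
Let x = [H+] at equilibrium. Ka = x²/(0.789 − x).
Neglecting x in the denominator: x = √(2.00 × 10^-5 × 0.789) = 3.97 × 10^-3 M
Check: 0.5% ionized — well under 5%, approximation valid.
pH = −log(3.97 × 10^-3) = 2.40

pH = 2.40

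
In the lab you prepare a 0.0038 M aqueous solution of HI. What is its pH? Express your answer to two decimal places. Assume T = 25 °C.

HI is a strong acid and dissociates completely, so [H+] = 0.0038 M.
pH = -log(0.0038) = 2.42

pH = 2.42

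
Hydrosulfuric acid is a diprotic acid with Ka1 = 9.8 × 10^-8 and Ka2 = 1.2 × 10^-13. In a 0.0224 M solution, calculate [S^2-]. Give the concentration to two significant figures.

First ionization gives [H+] ≈ [HS-] = 4.69 × 10^-5 M.
Second step: Ka2 = [H+][S^2-]/[HS-] ≈ [S^2-] (since [H+] ≈ [HS-]).
So [S^2-] ≈ Ka2.

1.2 × 10^-13 M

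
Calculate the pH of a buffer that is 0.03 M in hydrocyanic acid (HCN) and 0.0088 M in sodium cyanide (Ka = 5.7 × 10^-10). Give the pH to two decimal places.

pKa = −log(5.7 × 10^-10) = 9.244
Henderson–Hasselbalch: pH = pKa + log([CN-]/[HCN]) = 9.244 + log(0.0088/0.03)
pH = 9.244 + (-0.533) = 8.71

pH = 8.71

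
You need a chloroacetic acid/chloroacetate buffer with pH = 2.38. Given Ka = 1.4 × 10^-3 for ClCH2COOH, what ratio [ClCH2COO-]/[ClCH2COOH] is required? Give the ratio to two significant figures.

ratio = 0.34

pKa = -log(1.4 × 10^-3) = 2.854
pH = pKa + log(r) ⇒ log(r) = 2.38 − 2.854 = -0.474
r = [ClCH2COO-]/[ClCH2COOH] = 10^(-0.474) = 0.336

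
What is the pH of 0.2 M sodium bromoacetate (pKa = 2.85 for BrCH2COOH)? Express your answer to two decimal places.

BrCH2COO- is the conjugate base of the weak acid BrCH2COOH.
Ka = 10^(−2.85) = 1.41 × 10^-3
Kb = Kw/Ka = 1.0×10^-14 / 1.41 × 10^-3 = 7.09 × 10^-12
Kb = [OH-]²/(0.2 − [OH-]) = 7.09 × 10^-12
Since Kb ≪ C₀, [OH-] ≈ √(Kb·C₀) = 1.19 × 10^-6 M.
Check: 0.0006% ionized — well under 5%, approximation valid.
pOH = −log(1.19 × 10^-6) = 5.92; pH = 14.00 − 5.92 = 8.08

pH = 8.08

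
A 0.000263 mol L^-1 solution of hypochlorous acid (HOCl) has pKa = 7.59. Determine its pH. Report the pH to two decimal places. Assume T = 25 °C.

pH = 5.59

HOCl ⇌ OCl- + H+
Ka = 10^(−7.59) = 2.57 × 10^-8
From the ICE table, Ka = [H+]²/(0.000263 − [H+]) = 2.57 × 10^-8.
Assume [H+] ≪ 0.000263: [H+] ≈ √(2.57 × 10^-8 × 0.000263) = 2.60 × 10^-6 M
Check: 0.99% ionized — well under 5%, approximation valid.
pH = −log[H+] = −log(2.60 × 10^-6) = 5.59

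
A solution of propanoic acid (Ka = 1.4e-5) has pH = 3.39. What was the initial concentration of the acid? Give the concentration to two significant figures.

C₀ = 1.2 × 10^-2 M

[H+] = 10^(-3.39) = 4.07 × 10^-4 M = x
Ka = x²/(C₀ − x) ⇒ C₀ = x + x²/Ka
C₀ = 4.07 × 10^-4 + (4.07 × 10^-4)²/(1.4 × 10^-5) = 1.22 × 10^-2 M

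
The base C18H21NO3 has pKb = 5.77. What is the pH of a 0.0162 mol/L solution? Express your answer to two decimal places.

C18H21NO3 + H2O ⇌ C18H22NO3+ + OH-
Kb = 10^(−5.77) = 1.70 × 10^-6
Kb = x²/(0.0162 − x) = 1.70 × 10^-6
Since Kb ≪ C₀, x ≈ √(Kb·C₀) = 1.66 × 10^-4 M.
Check: 1% ionized — well under 5%, approximation valid.
pOH = −log(1.66 × 10^-4) = 3.78; pH = 14.00 − 3.78 = 10.22

pH = 10.22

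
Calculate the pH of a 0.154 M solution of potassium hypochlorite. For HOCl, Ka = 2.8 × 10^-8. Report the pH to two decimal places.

pH = 10.37

OCl- is the conjugate base of the weak acid HOCl.
Kb = Kw/Ka = 1.0×10^-14 / 2.8 × 10^-8 = 3.57 × 10^-7
Kb = [OH-]²/(0.154 − [OH-]) = 3.57 × 10^-7
Neglecting [OH-] in the denominator: [OH-] = √(3.57 × 10^-7 × 0.154) = 2.34 × 10^-4 M
Check: 0.15% ionized — well under 5%, approximation valid.
pOH = 3.63, so pH = 14.00 − pOH = 10.37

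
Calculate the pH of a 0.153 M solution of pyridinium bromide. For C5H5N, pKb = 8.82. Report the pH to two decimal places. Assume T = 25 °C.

C5H5NH+ is the conjugate acid of the weak base C5H5N.
Kb = 10^(−8.82) = 1.51 × 10^-9
Ka = Kw/Kb = 1.0×10^-14 / 1.51 × 10^-9 = 6.62 × 10^-6
Ka = x²/(0.153 − x) = 6.62 × 10^-6
Assume x ≪ 0.153: x ≈ √(6.62 × 10^-6 × 0.153) = 1.01 × 10^-3 M
Check: 0.66% ionized — well under 5%, approximation valid.
pH = −log(1.01 × 10^-3) = 3.00

pH = 3.00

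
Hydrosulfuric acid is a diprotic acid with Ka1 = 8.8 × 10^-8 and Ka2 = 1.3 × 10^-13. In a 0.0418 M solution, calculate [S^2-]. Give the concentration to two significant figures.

First ionization gives [H+] ≈ [HS-] = 6.06 × 10^-5 M.
Second step: Ka2 = [H+][S^2-]/[HS-] ≈ [S^2-] (since [H+] ≈ [HS-]).
So [S^2-] ≈ Ka2.

1.3 × 10^-13 M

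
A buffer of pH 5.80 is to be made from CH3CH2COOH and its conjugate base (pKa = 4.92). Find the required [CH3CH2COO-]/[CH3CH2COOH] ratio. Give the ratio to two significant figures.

pH = pKa + log(r) ⇒ log(r) = 5.80 − 4.92 = +0.88
r = [CH3CH2COO-]/[CH3CH2COOH] = 10^(+0.88) = 7.59

ratio = 7.6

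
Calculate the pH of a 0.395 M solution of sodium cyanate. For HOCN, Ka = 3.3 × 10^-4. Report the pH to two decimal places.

pH = 8.54

OCN- is the conjugate base of the weak acid HOCN.
Kb = Kw/Ka = 1.0×10^-14 / 3.3 × 10^-4 = 3.03 × 10^-11
Kb = x²/(0.395 − x) = 3.03 × 10^-11
Assume x ≪ 0.395: x ≈ √(3.03 × 10^-11 × 0.395) = 3.46 × 10^-6 M
pOH = 5.46, so pH = 14.00 − pOH = 8.54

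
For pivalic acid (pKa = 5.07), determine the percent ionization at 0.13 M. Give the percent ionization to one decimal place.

(CH3)3CCOOH ⇌ (CH3)3CCOO- + H+; let x = [H+] at equilibrium.
Ka = 10^(−5.07) = 8.51 × 10^-6
x ≈ √(Ka·C₀) = √(8.51 × 10^-6 × 0.13) = 1.05 × 10^-3 M
Fraction ionized = 1.05 × 10^-3 / 0.13 = 0.0081 → 0.8%

0.8%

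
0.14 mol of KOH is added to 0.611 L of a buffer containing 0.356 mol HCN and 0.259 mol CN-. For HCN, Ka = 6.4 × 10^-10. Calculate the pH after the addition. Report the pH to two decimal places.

pH = 9.46

OH- converts HCN to CN-: HCN → 0.216 mol, CN- → 0.399 mol.
pKa = −log(6.4 × 10^-10) = 9.194
Henderson–Hasselbalch with mole ratio 0.399/0.216: pH = 9.194 + (+0.267)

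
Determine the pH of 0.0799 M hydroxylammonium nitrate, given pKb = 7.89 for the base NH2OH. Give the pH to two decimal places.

NH3OH+ is the conjugate acid of the weak base NH2OH.
Kb = 10^(−7.89) = 1.29 × 10^-8
Ka = Kw/Kb = 1.0×10^-14 / 1.29 × 10^-8 = 7.75 × 10^-7
From the ICE table, Ka = x²/(0.0799 − x) = 7.75 × 10^-7.
Since Ka ≪ C₀, x ≈ √(Ka·C₀) = 2.49 × 10^-4 M.
Check: 0.31% ionized — well under 5%, approximation valid.
pH = −log[H+] = −log(2.49 × 10^-4) = 3.60

pH = 3.60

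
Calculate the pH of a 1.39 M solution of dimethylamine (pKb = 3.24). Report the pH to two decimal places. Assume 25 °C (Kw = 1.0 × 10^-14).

(CH3)2NH + H2O ⇌ (CH3)2NH2+ + OH-
Kb = 10^(−3.24) = 5.75 × 10^-4
Kb = [OH-]²/(1.39 − [OH-]) = 5.75 × 10^-4
Since Kb ≪ C₀, [OH-] ≈ √(Kb·C₀) = 2.83 × 10^-2 M.
pOH = −log(2.83 × 10^-2) = 1.55; pH = 14.00 − 1.55 = 12.45

pH = 12.45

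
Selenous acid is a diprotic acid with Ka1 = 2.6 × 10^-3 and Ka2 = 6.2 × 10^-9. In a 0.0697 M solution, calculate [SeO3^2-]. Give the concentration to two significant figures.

First ionization gives [H+] ≈ [HSeO3-] = 1.22 × 10^-2 M.
Second step: Ka2 = [H+][SeO3^2-]/[HSeO3-] ≈ [SeO3^2-] (since [H+] ≈ [HSeO3-]).
So [SeO3^2-] ≈ Ka2.

6.2 × 10^-9 M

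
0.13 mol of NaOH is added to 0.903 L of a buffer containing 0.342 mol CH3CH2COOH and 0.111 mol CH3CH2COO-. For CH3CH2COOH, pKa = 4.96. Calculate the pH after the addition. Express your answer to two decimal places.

pH = 5.02

After neutralization: n(CH3CH2COOH) = 0.212 mol, n(CH3CH2COO-) = 0.241 mol.
pH = pKa + log([A⁻]/[HA]) = 4.96 + log(0.241/0.212) = 4.96 +0.056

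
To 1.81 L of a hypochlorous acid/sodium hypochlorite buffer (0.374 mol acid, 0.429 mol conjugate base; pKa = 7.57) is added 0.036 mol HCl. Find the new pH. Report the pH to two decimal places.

After neutralization: n(HOCl) = 0.41 mol, n(OCl-) = 0.393 mol.
pH = pKa + log(n_OCl-/n_HOCl) = 7.57 + log(0.393/0.41) = 7.57 + (-0.018)

pH = 7.55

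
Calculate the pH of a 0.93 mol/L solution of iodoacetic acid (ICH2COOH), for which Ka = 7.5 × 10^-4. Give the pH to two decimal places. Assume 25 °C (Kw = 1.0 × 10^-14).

pH = 1.58

ICH2COOH ⇌ ICH2COO- + H+
Let x = [H+] at equilibrium. Ka = x²/(0.93 − x).
Assume x ≪ 0.93: x ≈ √(7.5 × 10^-4 × 0.93) = 2.64 × 10^-2 M
pH = −log(2.64 × 10^-2) = 1.58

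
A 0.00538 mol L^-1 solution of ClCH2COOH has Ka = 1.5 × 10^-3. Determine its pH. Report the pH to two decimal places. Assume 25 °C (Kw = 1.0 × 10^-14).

pH = 2.66

ClCH2COOH ⇌ ClCH2COO- + H+
Let x = [H+] at equilibrium. Ka = x²/(0.00538 − x).
Here C₀/Ka ≈ 3.59, so the small-x approximation fails. Use the quadratic:
x = (−Ka + √(Ka² + 4·Ka·C₀))/2 = 2.19 × 10^-3 M
pH = −log(2.19 × 10^-3) = 2.66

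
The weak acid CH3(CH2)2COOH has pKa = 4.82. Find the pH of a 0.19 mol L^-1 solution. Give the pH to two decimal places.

pH = 2.77

CH3(CH2)2COOH ⇌ CH3(CH2)2COO- + H+
Ka = 10^(−4.82) = 1.51 × 10^-5
Ka = [H+]²/(0.19 − [H+]) = 1.51 × 10^-5
Assume [H+] ≪ 0.19: [H+] ≈ √(1.51 × 10^-5 × 0.19) = 1.69 × 10^-3 M
pH = −log(1.69 × 10^-3) = 2.77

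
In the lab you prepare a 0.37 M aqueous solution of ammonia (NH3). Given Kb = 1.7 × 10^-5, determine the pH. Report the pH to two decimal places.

NH3 + H2O ⇌ NH4+ + OH-
From the ICE table, Kb = [OH-]²/(0.37 − [OH-]) = 1.7 × 10^-5.
Since Kb ≪ C₀, [OH-] ≈ √(Kb·C₀) = 2.51 × 10^-3 M.
Check: 0.68% ionized — well under 5%, approximation valid.
pOH = −log(2.51 × 10^-3) = 2.60; pH = 14.00 − 2.60 = 11.40

pH = 11.40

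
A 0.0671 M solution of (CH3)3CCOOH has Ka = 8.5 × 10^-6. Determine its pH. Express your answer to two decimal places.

(CH3)3CCOOH ⇌ (CH3)3CCOO- + H+
From the ICE table, Ka = x²/(0.0671 − x) = 8.5 × 10^-6.
Assume x ≪ 0.0671: x ≈ √(8.5 × 10^-6 × 0.0671) = 7.55 × 10^-4 M
(x/C₀ = 1.1% < 5%, so the approximation holds.)
pH = −log[H+] = −log(7.55 × 10^-4) = 3.12

pH = 3.12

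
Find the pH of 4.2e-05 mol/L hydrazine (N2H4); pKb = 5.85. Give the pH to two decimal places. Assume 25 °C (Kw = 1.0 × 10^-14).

pH = 8.85

N2H4 + H2O ⇌ N2H5+ + OH-
Kb = 10^(−5.85) = 1.41 × 10^-6
From the ICE table, Kb = x²/(4.2e-05 − x) = 1.41 × 10^-6.
x is not negligible relative to C₀; solve x² + 1.41e-06·x − 5.92e-11 = 0.
x = (−Kb + √(Kb² + 4·Kb·C₀))/2 = 7.02 × 10^-6 M
pOH = 5.15, so pH = 14.00 − pOH = 8.85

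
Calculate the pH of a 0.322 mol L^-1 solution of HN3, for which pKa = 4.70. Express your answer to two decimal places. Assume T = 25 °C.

HN3 ⇌ N3- + H+
Ka = 10^(−4.70) = 2.00 × 10^-5
Let x = [H+] at equilibrium. Ka = x²/(0.322 − x).
Since Ka ≪ C₀, x ≈ √(Ka·C₀) = 2.54 × 10^-3 M.
Check: 0.79% ionized — well under 5%, approximation valid.
pH = −log(2.54 × 10^-3) = 2.60

pH = 2.60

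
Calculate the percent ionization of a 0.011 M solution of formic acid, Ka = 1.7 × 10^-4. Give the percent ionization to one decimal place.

11.7%

HCOOH ⇌ HCOO- + H+; let x = [H+] at equilibrium.
Ka = x²/(C₀ − x); solving the quadratic gives x = 1.29 × 10^-3 M.
% ionization = x/C₀ × 100% = 1.29 × 10^-3/0.011 × 100% = 11.7%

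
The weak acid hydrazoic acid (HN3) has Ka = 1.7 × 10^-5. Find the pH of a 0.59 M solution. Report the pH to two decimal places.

pH = 2.50

HN3 ⇌ N3- + H+
Let x = [H+] at equilibrium. Ka = x²/(0.59 − x).
Since Ka ≪ C₀, x ≈ √(Ka·C₀) = 3.17 × 10^-3 M.
(x/C₀ = 0.54% < 5%, so the approximation holds.)
pH = −log(3.17 × 10^-3) = 2.50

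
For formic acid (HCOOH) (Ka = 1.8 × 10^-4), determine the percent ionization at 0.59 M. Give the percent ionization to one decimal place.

1.7%

HCOOH ⇌ HCOO- + H+; let x = [H+] at equilibrium.
x ≈ √(Ka·C₀) = √(1.8 × 10^-4 × 0.59) = 1.03 × 10^-2 M
% ionization = x/C₀ × 100% = 1.03 × 10^-2/0.59 × 100% = 1.7%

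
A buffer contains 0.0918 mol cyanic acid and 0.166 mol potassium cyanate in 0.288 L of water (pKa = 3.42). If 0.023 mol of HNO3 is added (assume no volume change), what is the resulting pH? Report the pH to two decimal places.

After neutralization: n(HOCN) = 0.115 mol, n(OCN-) = 0.143 mol.
pH = pKa + log([A⁻]/[HA]) = 3.42 + log(0.143/0.115) = 3.42 +0.095

pH = 3.52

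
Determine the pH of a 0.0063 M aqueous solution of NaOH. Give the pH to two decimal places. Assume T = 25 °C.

pH = 11.80

NaOH is a strong base; [OH-] = 0.0063 M.
pOH = -log(0.0063) = 2.20
pH = 14.00 - 2.20 = 11.80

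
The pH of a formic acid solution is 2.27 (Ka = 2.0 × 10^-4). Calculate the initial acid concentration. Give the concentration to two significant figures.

C₀ = 1.5 × 10^-1 M

[H+] = 10^(-2.27) = 5.37 × 10^-3 M = x
Ka = x²/(C₀ − x) ⇒ C₀ = x + x²/Ka
C₀ = 5.37 × 10^-3 + (5.37 × 10^-3)²/(2.0 × 10^-4) = 1.50 × 10^-1 M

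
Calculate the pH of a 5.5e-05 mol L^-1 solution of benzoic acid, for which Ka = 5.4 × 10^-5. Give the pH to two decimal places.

pH = 4.47

C6H5COOH ⇌ C6H5COO- + H+
From the ICE table, Ka = x²/(5.5e-05 − x) = 5.4 × 10^-5.
x is not negligible relative to C₀; solve x² + 5.4e-05·x − 2.97e-09 = 0.
x = (−Ka + √(Ka² + 4·Ka·C₀))/2 = 3.38 × 10^-5 M
pH = −log(3.38 × 10^-5) = 4.47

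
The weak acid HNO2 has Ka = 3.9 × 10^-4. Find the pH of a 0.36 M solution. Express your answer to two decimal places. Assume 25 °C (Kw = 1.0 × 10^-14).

pH = 1.93

HNO2 ⇌ NO2- + H+
From the ICE table, Ka = [H+]²/(0.36 − [H+]) = 3.9 × 10^-4.
Neglecting [H+] in the denominator: [H+] = √(3.9 × 10^-4 × 0.36) = 1.18 × 10^-2 M
pH = −log[H+] = −log(1.18 × 10^-2) = 1.93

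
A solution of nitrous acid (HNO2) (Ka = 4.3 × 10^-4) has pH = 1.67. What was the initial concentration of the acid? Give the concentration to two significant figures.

C₀ = 1.1 M

[H+] = 10^(-1.67) = 2.14 × 10^-2 M = x
Ka = x²/(C₀ − x) ⇒ C₀ = x + x²/Ka
C₀ = 2.14 × 10^-2 + (2.14 × 10^-2)²/(4.3 × 10^-4) = 1.09 M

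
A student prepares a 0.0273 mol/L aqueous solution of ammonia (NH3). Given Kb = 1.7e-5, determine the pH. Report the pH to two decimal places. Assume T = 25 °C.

NH3 + H2O ⇌ NH4+ + OH-
Kb = [OH-]²/(0.0273 − [OH-]) = 1.7 × 10^-5
Neglecting [OH-] in the denominator: [OH-] = √(1.7 × 10^-5 × 0.0273) = 6.81 × 10^-4 M
Check: 2.5% ionized — well under 5%, approximation valid.
pOH = −log(6.81 × 10^-4) = 3.17; pH = 14.00 − 3.17 = 10.83

pH = 10.83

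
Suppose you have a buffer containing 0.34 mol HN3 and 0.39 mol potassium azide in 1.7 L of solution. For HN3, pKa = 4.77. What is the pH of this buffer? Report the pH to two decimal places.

Using pH = pKa + log([base]/[acid]) with [base]/[acid] = 0.39/0.34:
pH = 4.77 + (+0.060) = 4.83

pH = 4.83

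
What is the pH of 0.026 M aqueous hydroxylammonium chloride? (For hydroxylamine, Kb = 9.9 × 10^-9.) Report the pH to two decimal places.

NH3OH+ is the conjugate acid of the weak base NH2OH.
Ka = Kw/Kb = 1.0×10^-14 / 9.9 × 10^-9 = 1.01 × 10^-6
From the ICE table, Ka = [H+]²/(0.026 − [H+]) = 1.01 × 10^-6.
Since Ka ≪ C₀, [H+] ≈ √(Ka·C₀) = 1.62 × 10^-4 M.
pH = −log(1.62 × 10^-4) = 3.79

pH = 3.79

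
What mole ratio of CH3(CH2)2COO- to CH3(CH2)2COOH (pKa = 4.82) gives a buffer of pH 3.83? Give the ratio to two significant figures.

ratio = 0.10

pH = pKa + log(r) ⇒ log(r) = 3.83 − 4.82 = -0.99
r = [CH3(CH2)2COO-]/[CH3(CH2)2COOH] = 10^(-0.99) = 0.102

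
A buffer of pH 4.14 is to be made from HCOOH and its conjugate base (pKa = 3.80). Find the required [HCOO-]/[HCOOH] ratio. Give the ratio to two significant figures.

ratio = 2.2

pH = pKa + log(r) ⇒ log(r) = 4.14 − 3.80 = +0.34
r = [HCOO-]/[HCOOH] = 10^(+0.34) = 2.19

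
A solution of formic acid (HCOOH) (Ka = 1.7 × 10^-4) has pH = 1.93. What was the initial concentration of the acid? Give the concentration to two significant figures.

C₀ = 8.2 × 10^-1 M

[H+] = 10^(-1.93) = 1.17 × 10^-2 M = x
Ka = x²/(C₀ − x) ⇒ C₀ = x + x²/Ka
C₀ = 1.17 × 10^-2 + (1.17 × 10^-2)²/(1.7 × 10^-4) = 8.17 × 10^-1 M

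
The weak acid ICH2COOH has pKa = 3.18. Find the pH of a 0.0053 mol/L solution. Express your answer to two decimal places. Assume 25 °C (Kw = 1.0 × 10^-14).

ICH2COOH ⇌ ICH2COO- + H+
Ka = 10^(−3.18) = 6.61 × 10^-4
Let x = [H+] at equilibrium. Ka = x²/(0.0053 − x).
x is not negligible relative to C₀; solve x² + 0.000661·x − 3.5e-06 = 0.
x = [−0.000661 + √(0.000661² + 1.4e-05)]/2 = 1.57 × 10^-3 M
pH = −log(1.57 × 10^-3) = 2.80

pH = 2.80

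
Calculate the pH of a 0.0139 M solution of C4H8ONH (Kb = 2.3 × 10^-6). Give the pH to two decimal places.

pH = 10.25

C4H8ONH + H2O ⇌ C4H8ONH2+ + OH-
Kb = [OH-]²/(0.0139 − [OH-]) = 2.3 × 10^-6
Assume [OH-] ≪ 0.0139: [OH-] ≈ √(2.3 × 10^-6 × 0.0139) = 1.79 × 10^-4 M
([OH-]/C₀ = 1.3% < 5%, so the approximation holds.)
pOH = 3.75, so pH = 14.00 − pOH = 10.25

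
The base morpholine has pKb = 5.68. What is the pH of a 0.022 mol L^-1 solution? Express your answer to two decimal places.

pH = 10.33

C4H8ONH + H2O ⇌ C4H8ONH2+ + OH-
Kb = 10^(−5.68) = 2.09 × 10^-6
From the ICE table, Kb = [OH-]²/(0.022 − [OH-]) = 2.09 × 10^-6.
Assume [OH-] ≪ 0.022: [OH-] ≈ √(2.09 × 10^-6 × 0.022) = 2.14 × 10^-4 M
Check: 0.97% ionized — well under 5%, approximation valid.
pOH = −log(2.14 × 10^-4) = 3.67; pH = 14.00 − 3.67 = 10.33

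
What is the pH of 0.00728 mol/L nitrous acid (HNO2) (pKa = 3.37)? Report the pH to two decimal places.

HNO2 ⇌ NO2- + H+
Ka = 10^(−3.37) = 4.27 × 10^-4
From the ICE table, Ka = [H+]²/(0.00728 − [H+]) = 4.27 × 10^-4.
Here C₀/Ka ≈ 17, so the small-[H+] approximation fails. Use the quadratic:
[H+] = (−Ka + √(Ka² + 4·Ka·C₀))/2 = 1.56 × 10^-3 M
pH = −log(1.56 × 10^-3) = 2.81

pH = 2.81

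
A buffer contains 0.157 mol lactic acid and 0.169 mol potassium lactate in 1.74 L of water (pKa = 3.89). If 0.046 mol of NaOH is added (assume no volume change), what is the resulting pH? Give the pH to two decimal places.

pH = 4.18

After neutralization: n(CH3CH(OH)COOH) = 0.111 mol, n(CH3CH(OH)COO-) = 0.215 mol.
pH = pKa + log([A⁻]/[HA]) = 3.89 + log(0.215/0.111) = 3.89 +0.287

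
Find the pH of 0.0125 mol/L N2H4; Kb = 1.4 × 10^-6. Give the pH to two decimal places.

N2H4 + H2O ⇌ N2H5+ + OH-
Kb = x²/(0.0125 − x) = 1.4 × 10^-6
Neglecting x in the denominator: x = √(1.4 × 10^-6 × 0.0125) = 1.32 × 10^-4 M
pOH = 3.88, so pH = 14.00 − pOH = 10.12

pH = 10.12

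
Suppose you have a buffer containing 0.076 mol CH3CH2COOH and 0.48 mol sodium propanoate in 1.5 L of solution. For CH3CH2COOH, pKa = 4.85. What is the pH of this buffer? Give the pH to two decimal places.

Henderson–Hasselbalch: pH = pKa + log([CH3CH2COO-]/[CH3CH2COOH]) = 4.85 + log(0.48/0.076)
pH = 4.85 + (+0.800) = 5.65

pH = 5.65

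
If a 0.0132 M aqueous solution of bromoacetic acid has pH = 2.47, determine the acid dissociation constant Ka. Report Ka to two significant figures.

Ka = 1.2 × 10^-3

[H+] = 10^(-2.47) = 3.39 × 10^-3 M
At equilibrium [HA] = 0.0132 − 3.39 × 10^-3 = 9.81 × 10^-3 M
Ka = [H+][A-]/[HA] = (3.39 × 10^-3)² / 9.81 × 10^-3 = 1.2 × 10^-3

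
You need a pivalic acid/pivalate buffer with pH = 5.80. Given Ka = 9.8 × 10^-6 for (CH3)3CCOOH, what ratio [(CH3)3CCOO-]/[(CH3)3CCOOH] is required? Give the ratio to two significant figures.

ratio = 6.2

pKa = -log(9.8 × 10^-6) = 5.009
pH = pKa + log(r) ⇒ log(r) = 5.80 − 5.009 = +0.791
r = [(CH3)3CCOO-]/[(CH3)3CCOOH] = 10^(+0.791) = 6.18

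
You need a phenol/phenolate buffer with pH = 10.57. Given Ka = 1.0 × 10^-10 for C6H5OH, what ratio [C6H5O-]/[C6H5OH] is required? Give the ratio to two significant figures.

ratio = 3.7

pKa = -log(1.0 × 10^-10) = 10.000
pH = pKa + log(r) ⇒ log(r) = 10.57 − 10.000 = +0.570
r = [C6H5O-]/[C6H5OH] = 10^(+0.570) = 3.72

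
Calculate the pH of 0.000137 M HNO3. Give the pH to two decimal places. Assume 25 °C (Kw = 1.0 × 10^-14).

pH = 3.86

HNO3 is a strong acid and dissociates completely, so [H+] = 0.000137 M.
pH = -log(0.000137) = 3.86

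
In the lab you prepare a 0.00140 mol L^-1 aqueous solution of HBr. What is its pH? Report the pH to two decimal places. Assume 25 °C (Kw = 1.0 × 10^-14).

HBr is a strong acid and dissociates completely, so [H+] = 0.00140 M.
pH = -log(0.0014) = 2.85

pH = 2.85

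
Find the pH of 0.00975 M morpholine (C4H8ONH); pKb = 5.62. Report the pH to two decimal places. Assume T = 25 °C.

C4H8ONH + H2O ⇌ C4H8ONH2+ + OH-
Kb = 10^(−5.62) = 2.40 × 10^-6
Kb = x²/(0.00975 − x) = 2.40 × 10^-6
Assume x ≪ 0.00975: x ≈ √(2.40 × 10^-6 × 0.00975) = 1.53 × 10^-4 M
Check: 1.6% ionized — well under 5%, approximation valid.
pOH = −log(1.53 × 10^-4) = 3.82; pH = 14.00 − 3.82 = 10.18

pH = 10.18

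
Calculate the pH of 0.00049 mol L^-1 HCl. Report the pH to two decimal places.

HCl is a strong acid and dissociates completely, so [H+] = 0.00049 M.
pH = -log(0.00049) = 3.31

pH = 3.31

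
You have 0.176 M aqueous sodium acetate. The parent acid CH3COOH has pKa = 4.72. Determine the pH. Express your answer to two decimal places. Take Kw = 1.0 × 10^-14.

CH3COO- is the conjugate base of the weak acid CH3COOH.
Ka = 10^(−4.72) = 1.91 × 10^-5
Kb = Kw/Ka = 1.0×10^-14 / 1.91 × 10^-5 = 5.24 × 10^-10
From the ICE table, Kb = [OH-]²/(0.176 − [OH-]) = 5.24 × 10^-10.
Assume [OH-] ≪ 0.176: [OH-] ≈ √(5.24 × 10^-10 × 0.176) = 9.60 × 10^-6 M
Check: 0.0055% ionized — well under 5%, approximation valid.
pOH = −log(9.60 × 10^-6) = 5.02; pH = 14.00 − 5.02 = 8.98

pH = 8.98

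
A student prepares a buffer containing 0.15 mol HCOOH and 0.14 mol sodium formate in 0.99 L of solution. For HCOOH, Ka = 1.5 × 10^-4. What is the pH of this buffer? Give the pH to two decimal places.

pH = 3.79

pKa = −log(1.5 × 10^-4) = 3.824
Henderson–Hasselbalch: pH = pKa + log([HCOO-]/[HCOOH]) = 3.824 + log(0.14/0.15)
pH = 3.824 + (-0.030) = 3.79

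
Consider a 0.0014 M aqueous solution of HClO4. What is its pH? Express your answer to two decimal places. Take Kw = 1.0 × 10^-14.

HClO4 is a strong acid and dissociates completely, so [H+] = 0.0014 M.
pH = -log(0.0014) = 2.85

pH = 2.85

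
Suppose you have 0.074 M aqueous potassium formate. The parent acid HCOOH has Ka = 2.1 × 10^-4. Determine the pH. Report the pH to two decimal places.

pH = 8.27

HCOO- is the conjugate base of the weak acid HCOOH.
Kb = Kw/Ka = 1.0×10^-14 / 2.1 × 10^-4 = 4.76 × 10^-11
From the ICE table, Kb = x²/(0.074 − x) = 4.76 × 10^-11.
Assume x ≪ 0.074: x ≈ √(4.76 × 10^-11 × 0.074) = 1.88 × 10^-6 M
pOH = 5.73, so pH = 14.00 − pOH = 8.27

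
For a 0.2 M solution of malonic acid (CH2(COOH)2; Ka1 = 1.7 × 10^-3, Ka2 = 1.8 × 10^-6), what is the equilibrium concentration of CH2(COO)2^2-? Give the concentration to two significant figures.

1.8 × 10^-6 M

First ionization gives [H+] ≈ [CH2(COOH)COO-] = 1.76 × 10^-2 M.
Second step: Ka2 = [H+][CH2(COO)2^2-]/[CH2(COOH)COO-] ≈ [CH2(COO)2^2-] (since [H+] ≈ [CH2(COOH)COO-]).
So [CH2(COO)2^2-] ≈ Ka2.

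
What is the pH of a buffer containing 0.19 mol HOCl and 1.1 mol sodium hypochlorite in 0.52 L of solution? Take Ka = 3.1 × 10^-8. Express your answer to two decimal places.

pKa = −log(3.1 × 10^-8) = 7.509
pH = pKa + log([A⁻]/[HA]) = 7.509 + log(1.1/0.19)
pH = 7.509 + (+0.763) = 8.27

pH = 8.27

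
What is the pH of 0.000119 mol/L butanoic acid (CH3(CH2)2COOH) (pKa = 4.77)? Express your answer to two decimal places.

CH3(CH2)2COOH ⇌ CH3(CH2)2COO- + H+
Ka = 10^(−4.77) = 1.70 × 10^-5
Let x = [H+] at equilibrium. Ka = x²/(0.000119 − x).
Here C₀/Ka ≈ 7, so the small-x approximation fails. Use the quadratic:
x = (−Ka + √(Ka² + 4·Ka·C₀))/2 = 3.73 × 10^-5 M
pH = −log[H+] = −log(3.73 × 10^-5) = 4.43

pH = 4.43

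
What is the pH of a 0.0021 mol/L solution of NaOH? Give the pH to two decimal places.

pH = 11.32

NaOH is a strong base; [OH-] = 0.0021 M.
pOH = -log(0.0021) = 2.68
pH = 14.00 - 2.68 = 11.32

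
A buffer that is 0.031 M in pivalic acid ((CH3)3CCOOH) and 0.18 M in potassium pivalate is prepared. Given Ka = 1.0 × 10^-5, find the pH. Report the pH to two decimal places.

pKa = −log(1.0 × 10^-5) = 5.000
pH = pKa + log([A⁻]/[HA]) = 5.000 + log(0.18/0.031)
pH = 5.000 + (+0.764) = 5.76

pH = 5.76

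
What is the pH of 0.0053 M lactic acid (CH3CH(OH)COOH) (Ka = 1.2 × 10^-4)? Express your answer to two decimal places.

CH3CH(OH)COOH ⇌ CH3CH(OH)COO- + H+
From the ICE table, Ka = x²/(0.0053 − x) = 1.2 × 10^-4.
The 5% rule fails; solving x² + Ka·x − Ka·C₀ = 0 exactly:
x = [−0.00012 + √(0.00012² + 2.54e-06)]/2 = 7.40 × 10^-4 M
pH = −log[H+] = −log(7.40 × 10^-4) = 3.13

pH = 3.13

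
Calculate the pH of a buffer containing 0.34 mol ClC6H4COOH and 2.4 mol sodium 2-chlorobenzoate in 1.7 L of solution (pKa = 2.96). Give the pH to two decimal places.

pH = pKa + log([A⁻]/[HA]) = 2.96 + log(2.4/0.34)
pH = 2.96 + (+0.849) = 3.81

pH = 3.81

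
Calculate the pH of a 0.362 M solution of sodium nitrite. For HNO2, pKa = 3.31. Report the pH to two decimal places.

NO2- is the conjugate base of the weak acid HNO2.
Ka = 10^(−3.31) = 4.90 × 10^-4
Kb = Kw/Ka = 1.0×10^-14 / 4.90 × 10^-4 = 2.04 × 10^-11
Kb = [OH-]²/(0.362 − [OH-]) = 2.04 × 10^-11
Neglecting [OH-] in the denominator: [OH-] = √(2.04 × 10^-11 × 0.362) = 2.72 × 10^-6 M
Check: 0.00075% ionized — well under 5%, approximation valid.
pOH = 5.57, so pH = 14.00 − pOH = 8.43

pH = 8.43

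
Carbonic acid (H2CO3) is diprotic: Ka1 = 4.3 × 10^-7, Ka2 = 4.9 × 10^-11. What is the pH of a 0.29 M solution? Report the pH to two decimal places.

Since Ka1 ≫ Ka2, the first ionization dominates [H+].
Ka1 = x²/(0.29 − x) = 4.3 × 10^-7
x ≈ √(4.3 × 10^-7 × 0.29) = 3.53 × 10^-4 M
pH = −log(3.53 × 10^-4) = 3.45

pH = 3.45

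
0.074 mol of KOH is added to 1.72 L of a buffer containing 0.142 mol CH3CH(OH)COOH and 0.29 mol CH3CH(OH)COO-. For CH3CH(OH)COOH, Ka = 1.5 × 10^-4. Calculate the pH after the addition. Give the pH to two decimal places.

pH = 4.55

After neutralization: n(CH3CH(OH)COOH) = 0.068 mol, n(CH3CH(OH)COO-) = 0.364 mol.
pKa = −log(1.5 × 10^-4) = 3.824
pH = pKa + log(n_CH3CH(OH)COO-/n_CH3CH(OH)COOH) = 3.824 + log(0.364/0.068) = 3.824 + (+0.729)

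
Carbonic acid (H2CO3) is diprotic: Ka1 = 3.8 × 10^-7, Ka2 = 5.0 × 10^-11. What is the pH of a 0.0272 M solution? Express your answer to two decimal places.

pH = 3.99

Ka1 ≫ Ka2, so treat the first dissociation as the only significant source of H+.
Ka1 = x²/(0.0272 − x) = 3.8 × 10^-7
x ≈ √(3.8 × 10^-7 × 0.0272) = 1.02 × 10^-4 M
pH = −log(1.02 × 10^-4) = 3.99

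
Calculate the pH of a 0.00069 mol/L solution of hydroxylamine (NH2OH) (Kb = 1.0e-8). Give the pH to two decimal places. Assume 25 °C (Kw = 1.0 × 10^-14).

pH = 8.42

NH2OH + H2O ⇌ NH3OH+ + OH-
Kb = [OH-]²/(0.00069 − [OH-]) = 1.0 × 10^-8
Since Kb ≪ C₀, [OH-] ≈ √(Kb·C₀) = 2.63 × 10^-6 M.
Check: 0.38% ionized — well under 5%, approximation valid.
pOH = −log(2.63 × 10^-6) = 5.58; pH = 14.00 − 5.58 = 8.42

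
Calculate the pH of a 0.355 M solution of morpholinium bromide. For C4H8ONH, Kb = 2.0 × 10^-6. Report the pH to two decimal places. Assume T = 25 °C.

C4H8ONH2+ is the conjugate acid of the weak base C4H8ONH.
Ka = Kw/Kb = 1.0×10^-14 / 2.0 × 10^-6 = 5.00 × 10^-9
From the ICE table, Ka = [H+]²/(0.355 − [H+]) = 5.00 × 10^-9.
Assume [H+] ≪ 0.355: [H+] ≈ √(5.00 × 10^-9 × 0.355) = 4.21 × 10^-5 M
pH = −log(4.21 × 10^-5) = 4.38

pH = 4.38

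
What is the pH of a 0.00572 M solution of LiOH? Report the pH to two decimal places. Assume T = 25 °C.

LiOH is a strong base; [OH-] = 0.00572 M.
pOH = -log(0.00572) = 2.24
pH = 14.00 - 2.24 = 11.76

pH = 11.76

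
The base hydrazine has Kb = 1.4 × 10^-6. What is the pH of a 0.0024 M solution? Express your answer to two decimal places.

N2H4 + H2O ⇌ N2H5+ + OH-
From the ICE table, Kb = [OH-]²/(0.0024 − [OH-]) = 1.4 × 10^-6.
Assume [OH-] ≪ 0.0024: [OH-] ≈ √(1.4 × 10^-6 × 0.0024) = 5.80 × 10^-5 M
([OH-]/C₀ = 2.4% < 5%, so the approximation holds.)
pOH = 4.24, so pH = 14.00 − pOH = 9.76

pH = 9.76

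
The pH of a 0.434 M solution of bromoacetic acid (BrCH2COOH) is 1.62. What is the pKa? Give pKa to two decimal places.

pKa = 2.85

[H+] = 10^(-1.62) = 2.40 × 10^-2 M
At equilibrium [HA] = 0.434 − 2.40 × 10^-2 = 4.10 × 10^-1 M
Ka = [H+][A-]/[HA] = (2.40 × 10^-2)² / 4.10 × 10^-1 = 1.40 × 10^-3
pKa = -log(1.40 × 10^-3) = 2.85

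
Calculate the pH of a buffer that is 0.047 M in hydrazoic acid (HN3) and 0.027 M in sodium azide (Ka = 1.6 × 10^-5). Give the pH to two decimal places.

pKa = −log(1.6 × 10^-5) = 4.796
Henderson–Hasselbalch: pH = pKa + log([N3-]/[HN3]) = 4.796 + log(0.027/0.047)
pH = 4.796 + (-0.241) = 4.56

pH = 4.56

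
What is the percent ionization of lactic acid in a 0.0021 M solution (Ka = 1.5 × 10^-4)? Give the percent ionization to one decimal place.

CH3CH(OH)COOH ⇌ CH3CH(OH)COO- + H+; let x = [H+] at equilibrium.
Ka = x²/(C₀ − x); solving the quadratic gives x = 4.91 × 10^-4 M.
Fraction ionized = 4.91 × 10^-4 / 0.0021 = 0.2338 → 23.4%

23.4%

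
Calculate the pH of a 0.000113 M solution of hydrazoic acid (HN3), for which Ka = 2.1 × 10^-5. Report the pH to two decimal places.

pH = 4.41

HN3 ⇌ N3- + H+
Ka = x²/(0.000113 − x) = 2.1 × 10^-5
Here C₀/Ka ≈ 5.38, so the small-x approximation fails. Use the quadratic:
x = (−Ka + √(Ka² + 4·Ka·C₀))/2 = 3.93 × 10^-5 M
pH = −log(3.93 × 10^-5) = 4.41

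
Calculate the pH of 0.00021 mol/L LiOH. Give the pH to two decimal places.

pH = 10.32

LiOH is a strong base; [OH-] = 0.00021 M.
pOH = -log(0.00021) = 3.68
pH = 14.00 - 3.68 = 10.32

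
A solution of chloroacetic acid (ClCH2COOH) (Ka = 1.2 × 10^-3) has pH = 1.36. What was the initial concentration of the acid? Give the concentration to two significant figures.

[H+] = 10^(-1.36) = 4.37 × 10^-2 M = x
Ka = x²/(C₀ − x) ⇒ C₀ = x + x²/Ka
C₀ = 4.37 × 10^-2 + (4.37 × 10^-2)²/(1.2 × 10^-3) = 1.64 M

C₀ = 1.6 M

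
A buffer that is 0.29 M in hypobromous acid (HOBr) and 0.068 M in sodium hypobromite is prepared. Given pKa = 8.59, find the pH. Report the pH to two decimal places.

pH = 7.96

pH = pKa + log([A⁻]/[HA]) = 8.59 + log(0.068/0.29)
pH = 8.59 + (-0.630) = 7.96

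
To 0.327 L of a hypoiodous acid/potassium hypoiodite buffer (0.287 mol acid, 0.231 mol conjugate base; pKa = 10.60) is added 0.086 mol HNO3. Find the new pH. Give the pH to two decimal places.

After neutralization: n(HOI) = 0.373 mol, n(OI-) = 0.145 mol.
Henderson–Hasselbalch with mole ratio 0.145/0.373: pH = 10.60 + (-0.410)

pH = 10.19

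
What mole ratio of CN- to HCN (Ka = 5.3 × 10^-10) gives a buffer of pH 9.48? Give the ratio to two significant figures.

pKa = -log(5.3 × 10^-10) = 9.276
pH = pKa + log(r) ⇒ log(r) = 9.48 − 9.276 = +0.204
r = [CN-]/[HCN] = 10^(+0.204) = 1.6

ratio = 1.6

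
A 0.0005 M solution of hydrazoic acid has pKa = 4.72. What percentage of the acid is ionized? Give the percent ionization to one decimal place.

17.7%

HN3 ⇌ N3- + H+; let x = [H+] at equilibrium.
Ka = 10^(−4.72) = 1.91 × 10^-5
Solve x² + 1.91e-05x − 9.55e-09 = 0 → x = 8.86 × 10^-5 M
Fraction ionized = 8.86 × 10^-5 / 0.0005 = 0.1772 → 17.7%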